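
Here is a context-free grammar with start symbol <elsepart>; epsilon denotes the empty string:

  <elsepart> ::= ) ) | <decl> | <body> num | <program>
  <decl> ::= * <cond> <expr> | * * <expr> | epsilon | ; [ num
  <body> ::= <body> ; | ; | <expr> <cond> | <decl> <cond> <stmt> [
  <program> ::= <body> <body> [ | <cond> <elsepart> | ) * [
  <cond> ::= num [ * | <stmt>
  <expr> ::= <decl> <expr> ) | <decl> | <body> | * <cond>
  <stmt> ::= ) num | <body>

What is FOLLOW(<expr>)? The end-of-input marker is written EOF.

{ EOF, ), *, ;, num }

In <decl> ::= * <cond> <expr>: <expr> is at the end, add FOLLOW(<decl>) = { EOF, ), *, ;, num }.
In <decl> ::= * * <expr>: <expr> is at the end, add FOLLOW(<decl>) = { EOF, ), *, ;, num }.
In <body> ::= <expr> <cond>: add FIRST(<cond>) = { ), *, ;, num }.
In <expr> ::= <decl> <expr> ): add FIRST()) = { ) }.
Union: FOLLOW(<expr>) = { EOF, ), *, ;, num }.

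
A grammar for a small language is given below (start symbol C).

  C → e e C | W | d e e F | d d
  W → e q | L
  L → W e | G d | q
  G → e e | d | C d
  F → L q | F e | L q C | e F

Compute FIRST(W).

{ d, e, q }

W → e q contributes {e}.
From W → L: add FIRST(L) = { d, e, q }.
Union: FIRST(W) = { d, e, q }.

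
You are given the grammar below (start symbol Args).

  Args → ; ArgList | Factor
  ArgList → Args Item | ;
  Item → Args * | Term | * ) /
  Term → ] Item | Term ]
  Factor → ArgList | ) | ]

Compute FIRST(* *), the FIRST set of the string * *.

{ * }

* is a terminal; add {*} and stop.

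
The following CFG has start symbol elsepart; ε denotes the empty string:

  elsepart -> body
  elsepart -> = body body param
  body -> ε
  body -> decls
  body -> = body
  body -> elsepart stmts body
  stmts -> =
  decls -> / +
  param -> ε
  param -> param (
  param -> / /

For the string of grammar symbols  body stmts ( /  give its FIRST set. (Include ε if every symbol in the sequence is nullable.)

Add FIRST(body)\{ε} = { /, = }; body is nullable, continue.
Add FIRST(stmts) = { = }; stmts is not nullable, stop.

{ /, = }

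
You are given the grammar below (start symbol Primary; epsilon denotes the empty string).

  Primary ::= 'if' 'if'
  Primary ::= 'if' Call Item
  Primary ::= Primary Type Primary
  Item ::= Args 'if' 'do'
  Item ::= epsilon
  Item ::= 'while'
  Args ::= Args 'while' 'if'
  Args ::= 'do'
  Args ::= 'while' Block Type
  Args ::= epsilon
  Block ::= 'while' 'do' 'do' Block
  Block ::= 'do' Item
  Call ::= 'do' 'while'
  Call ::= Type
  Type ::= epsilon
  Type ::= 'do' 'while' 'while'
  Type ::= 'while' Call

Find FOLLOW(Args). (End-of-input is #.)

In Item ::= Args 'if' 'do': add FIRST('if' 'do') = { 'if' }.
In Args ::= Args 'while' 'if': add FIRST('while' 'if') = { 'while' }.
Union: FOLLOW(Args) = { 'if', 'while' }.

{ 'if', 'while' }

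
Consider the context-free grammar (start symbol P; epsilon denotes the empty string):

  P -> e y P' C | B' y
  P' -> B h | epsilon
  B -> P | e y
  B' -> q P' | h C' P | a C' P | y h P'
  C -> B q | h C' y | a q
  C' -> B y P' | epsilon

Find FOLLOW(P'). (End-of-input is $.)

In P -> e y P' C: add FIRST(C) = { a, e, h, q, y }.
In B' -> q P': P' is at the end, add FOLLOW(B') = { y }.
In B' -> y h P': P' is at the end, add FOLLOW(B') = { y }.
In C' -> B y P': P' is at the end, add FOLLOW(C') = { a, e, h, q, y }.
Union: FOLLOW(P') = { a, e, h, q, y }.

{ a, e, h, q, y }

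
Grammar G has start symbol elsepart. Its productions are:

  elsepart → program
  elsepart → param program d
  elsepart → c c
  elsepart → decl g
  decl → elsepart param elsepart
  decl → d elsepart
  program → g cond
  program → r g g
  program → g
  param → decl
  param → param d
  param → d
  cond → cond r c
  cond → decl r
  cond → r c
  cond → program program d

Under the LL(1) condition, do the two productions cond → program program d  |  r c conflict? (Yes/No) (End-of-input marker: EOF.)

FIRST(program program d) = { g, r } and FIRST(r c) = { r }.
Both contain r, so the two alternatives are not disjoint — LL(1) conflict.

Yes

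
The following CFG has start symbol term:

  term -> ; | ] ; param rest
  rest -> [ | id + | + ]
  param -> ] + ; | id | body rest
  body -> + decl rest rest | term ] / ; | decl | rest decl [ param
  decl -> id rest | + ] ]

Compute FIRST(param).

{ +, ;, [, ], id }

param -> ] + ; contributes {]}.
param -> id contributes {id}.
From param -> body rest: add FIRST(body) = { +, ;, [, ], id }.
Union: FIRST(param) = { +, ;, [, ], id }.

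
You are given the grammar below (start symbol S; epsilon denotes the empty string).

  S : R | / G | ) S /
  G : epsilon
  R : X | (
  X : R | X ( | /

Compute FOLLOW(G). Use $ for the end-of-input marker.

{ $, / }

In S : / G: G is at the end, add FOLLOW(S) = { $, / }.
Union: FOLLOW(G) = { $, / }.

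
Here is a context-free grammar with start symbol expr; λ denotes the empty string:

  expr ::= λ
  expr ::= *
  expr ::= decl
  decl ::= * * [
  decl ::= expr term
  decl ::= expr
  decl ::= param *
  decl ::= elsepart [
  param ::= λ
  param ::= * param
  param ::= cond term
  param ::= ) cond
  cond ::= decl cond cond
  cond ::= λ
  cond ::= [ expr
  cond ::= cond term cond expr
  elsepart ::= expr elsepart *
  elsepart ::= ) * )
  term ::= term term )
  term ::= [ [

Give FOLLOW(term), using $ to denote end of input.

In decl ::= expr term: term is at the end, add FOLLOW(decl) = { $, ), *, [ }.
In param ::= cond term: term is at the end, add FOLLOW(param) = { * }.
In cond ::= cond term cond expr: add FIRST(cond expr)\{λ} = { ), *, [ }.
  Since cond expr is nullable, also add FOLLOW(cond) = { ), *, [ }.
In term ::= term term ): add FIRST(term )) = { [ }.
In term ::= term term ): add FIRST()) = { ) }.
Union: FOLLOW(term) = { $, ), *, [ }.

{ $, ), *, [ }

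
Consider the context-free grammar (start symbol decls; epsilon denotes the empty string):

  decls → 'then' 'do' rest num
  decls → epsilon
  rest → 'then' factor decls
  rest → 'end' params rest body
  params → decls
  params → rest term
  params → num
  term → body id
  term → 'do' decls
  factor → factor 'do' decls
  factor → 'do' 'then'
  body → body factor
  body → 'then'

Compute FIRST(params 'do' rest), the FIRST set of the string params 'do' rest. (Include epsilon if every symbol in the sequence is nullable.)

Add FIRST(params)\{epsilon} = { 'end', 'then', num }; params is nullable, continue.
'do' is a terminal; add {'do'} and stop.

{ 'do', 'end', 'then', num }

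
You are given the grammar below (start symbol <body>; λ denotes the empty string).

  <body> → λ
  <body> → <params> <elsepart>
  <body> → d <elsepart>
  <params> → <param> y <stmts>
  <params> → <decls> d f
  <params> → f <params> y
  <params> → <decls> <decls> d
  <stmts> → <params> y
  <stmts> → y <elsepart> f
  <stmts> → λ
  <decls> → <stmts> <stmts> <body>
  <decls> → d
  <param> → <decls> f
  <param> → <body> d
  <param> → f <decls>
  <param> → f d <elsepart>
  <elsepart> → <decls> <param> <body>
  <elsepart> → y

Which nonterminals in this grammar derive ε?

{ <body>, <decls>, <stmts> }

Directly nullable (have an λ-production): <body>, <stmts>.
<decls> → <stmts> <stmts> <body> with every symbol nullable, so <decls> is nullable.
No other nonterminal has a production whose RHS symbols are all nullable.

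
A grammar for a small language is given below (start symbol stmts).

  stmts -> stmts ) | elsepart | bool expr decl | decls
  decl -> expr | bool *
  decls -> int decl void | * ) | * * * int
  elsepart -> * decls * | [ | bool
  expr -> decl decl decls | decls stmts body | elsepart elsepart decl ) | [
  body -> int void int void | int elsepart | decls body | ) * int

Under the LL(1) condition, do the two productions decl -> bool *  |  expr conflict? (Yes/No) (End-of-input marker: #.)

FIRST(bool *) = { bool } and FIRST(expr) = { *, [, bool, int }.
Both contain bool, so the two alternatives are not disjoint — LL(1) conflict.

Yes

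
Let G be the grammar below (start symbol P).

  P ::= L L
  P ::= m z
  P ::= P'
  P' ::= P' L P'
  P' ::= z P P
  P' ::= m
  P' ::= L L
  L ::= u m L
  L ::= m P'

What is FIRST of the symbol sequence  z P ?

z is a terminal; add {z} and stop.

{ z }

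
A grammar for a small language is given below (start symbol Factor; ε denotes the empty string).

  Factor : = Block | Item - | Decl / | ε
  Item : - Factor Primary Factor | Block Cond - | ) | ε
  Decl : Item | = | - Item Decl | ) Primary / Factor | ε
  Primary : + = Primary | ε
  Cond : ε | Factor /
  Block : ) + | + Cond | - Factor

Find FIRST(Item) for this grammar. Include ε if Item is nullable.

{ ), +, -, ε }

Item : - Factor Primary Factor contributes {-}.
From Item : Block Cond -: add FIRST(Block) = { ), +, - }.
Item : ) contributes {)}.
Item : ε contributes ε.
Union: FIRST(Item) = { ), +, -, ε }.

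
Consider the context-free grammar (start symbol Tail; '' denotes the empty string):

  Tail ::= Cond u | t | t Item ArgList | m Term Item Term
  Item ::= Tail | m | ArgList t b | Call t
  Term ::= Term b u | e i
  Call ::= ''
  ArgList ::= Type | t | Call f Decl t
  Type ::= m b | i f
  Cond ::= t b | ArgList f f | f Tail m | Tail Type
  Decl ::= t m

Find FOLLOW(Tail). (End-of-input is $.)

{ $, e, f, i, m, t }

Tail is the start symbol, so $ ∈ FOLLOW(Tail).
In Item ::= Tail: Tail is at the end, add FOLLOW(Item) = { e, f, i, m, t }.
In Cond ::= f Tail m: add FIRST(m) = { m }.
In Cond ::= Tail Type: add FIRST(Type) = { i, m }.
Union: FOLLOW(Tail) = { $, e, f, i, m, t }.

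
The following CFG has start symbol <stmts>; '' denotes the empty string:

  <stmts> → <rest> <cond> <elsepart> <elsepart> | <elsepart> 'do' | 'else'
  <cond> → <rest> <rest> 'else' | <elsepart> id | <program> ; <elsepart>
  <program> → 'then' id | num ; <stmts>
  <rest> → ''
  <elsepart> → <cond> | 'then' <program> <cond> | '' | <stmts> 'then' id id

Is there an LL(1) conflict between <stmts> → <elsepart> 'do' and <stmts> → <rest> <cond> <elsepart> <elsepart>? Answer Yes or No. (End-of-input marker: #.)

Yes

FIRST(<elsepart> 'do') = { 'do', 'else', 'then', id, num } and FIRST(<rest> <cond> <elsepart> <elsepart>) = { 'do', 'else', 'then', id, num }.
Both contain 'do', so the two alternatives are not disjoint — LL(1) conflict.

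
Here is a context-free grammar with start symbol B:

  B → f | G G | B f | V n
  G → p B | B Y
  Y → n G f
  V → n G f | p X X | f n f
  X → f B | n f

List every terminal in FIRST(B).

B → f contributes {f}.
From B → G G: add FIRST(G) = { f, n, p }.
From B → B f: add FIRST(B) = { f, n, p }.
From B → V n: add FIRST(V) = { f, n, p }.
Union: FIRST(B) = { f, n, p }.

{ f, n, p }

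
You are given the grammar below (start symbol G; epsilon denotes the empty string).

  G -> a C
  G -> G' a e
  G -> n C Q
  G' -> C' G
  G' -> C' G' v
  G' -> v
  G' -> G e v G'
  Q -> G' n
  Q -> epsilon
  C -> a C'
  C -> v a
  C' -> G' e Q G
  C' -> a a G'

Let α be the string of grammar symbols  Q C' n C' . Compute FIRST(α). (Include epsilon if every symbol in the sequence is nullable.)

Add FIRST(Q)\{epsilon} = { a, n, v }; Q is nullable, continue.
Add FIRST(C') = { a, n, v }; C' is not nullable, stop.

{ a, n, v }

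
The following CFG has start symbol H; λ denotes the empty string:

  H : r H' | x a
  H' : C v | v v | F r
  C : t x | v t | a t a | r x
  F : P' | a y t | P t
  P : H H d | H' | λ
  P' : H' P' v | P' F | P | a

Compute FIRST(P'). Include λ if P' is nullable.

From P' : H' P' v: add FIRST(H') = { a, r, t, v, x }.
From P' : P' F: P', F nullable, take FIRST(P') ∪ FIRST(F) = { a, r, t, v, x }; also λ since the whole RHS is nullable.
From P' : P: add FIRST(P) = { a, r, t, v, x, λ } (including λ since P is nullable).
P' : a contributes {a}.
Union: FIRST(P') = { a, r, t, v, x, λ }.

{ a, r, t, v, x, λ }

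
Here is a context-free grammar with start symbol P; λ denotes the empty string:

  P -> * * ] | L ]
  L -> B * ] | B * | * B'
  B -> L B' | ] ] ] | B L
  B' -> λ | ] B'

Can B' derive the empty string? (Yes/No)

Yes

B' has an λ-production, so B' ⇒ λ.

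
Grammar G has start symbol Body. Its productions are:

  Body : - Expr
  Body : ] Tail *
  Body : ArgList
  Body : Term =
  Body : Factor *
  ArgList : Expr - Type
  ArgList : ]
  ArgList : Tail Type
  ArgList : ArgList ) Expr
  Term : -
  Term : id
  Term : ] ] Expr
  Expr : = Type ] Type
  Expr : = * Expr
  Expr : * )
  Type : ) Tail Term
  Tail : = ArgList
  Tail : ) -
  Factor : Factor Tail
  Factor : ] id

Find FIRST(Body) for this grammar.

{ ), *, -, =, ], id }

Body : - Expr contributes {-}.
Body : ] Tail * contributes {]}.
From Body : ArgList: add FIRST(ArgList) = { ), *, =, ] }.
From Body : Term =: add FIRST(Term) = { -, ], id }.
From Body : Factor *: add FIRST(Factor) = { ] }.
Union: FIRST(Body) = { ), *, -, =, ], id }.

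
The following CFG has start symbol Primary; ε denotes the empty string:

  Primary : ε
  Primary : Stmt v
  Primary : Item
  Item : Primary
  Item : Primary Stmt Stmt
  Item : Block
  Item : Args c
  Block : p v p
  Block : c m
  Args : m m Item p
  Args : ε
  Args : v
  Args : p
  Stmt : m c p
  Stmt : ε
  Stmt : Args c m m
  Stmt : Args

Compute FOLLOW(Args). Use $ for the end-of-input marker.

In Item : Args c: add FIRST(c) = { c }.
In Stmt : Args c m m: add FIRST(c m m) = { c }.
In Stmt : Args: Args is at the end, add FOLLOW(Stmt) = { $, c, m, p, v }.
Union: FOLLOW(Args) = { $, c, m, p, v }.

{ $, c, m, p, v }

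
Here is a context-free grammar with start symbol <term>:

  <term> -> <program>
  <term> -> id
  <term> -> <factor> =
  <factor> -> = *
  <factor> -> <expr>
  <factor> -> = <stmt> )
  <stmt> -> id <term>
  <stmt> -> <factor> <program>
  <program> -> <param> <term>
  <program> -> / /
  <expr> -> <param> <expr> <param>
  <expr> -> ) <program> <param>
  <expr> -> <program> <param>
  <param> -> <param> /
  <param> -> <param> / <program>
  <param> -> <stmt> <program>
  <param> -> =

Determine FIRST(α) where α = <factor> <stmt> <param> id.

{ ), /, =, id }

Add FIRST(<factor>) = { ), /, =, id }; <factor> is not nullable, stop.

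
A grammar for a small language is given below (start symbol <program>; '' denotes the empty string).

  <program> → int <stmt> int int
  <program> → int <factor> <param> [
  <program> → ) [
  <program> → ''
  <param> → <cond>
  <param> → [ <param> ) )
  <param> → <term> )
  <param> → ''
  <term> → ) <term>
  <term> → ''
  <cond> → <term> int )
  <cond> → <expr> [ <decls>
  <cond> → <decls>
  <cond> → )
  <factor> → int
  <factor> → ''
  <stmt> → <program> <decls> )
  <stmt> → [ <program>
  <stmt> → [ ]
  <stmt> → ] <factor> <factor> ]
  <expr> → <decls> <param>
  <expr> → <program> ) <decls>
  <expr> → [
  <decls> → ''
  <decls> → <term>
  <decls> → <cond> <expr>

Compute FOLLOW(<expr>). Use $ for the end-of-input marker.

In <cond> → <expr> [ <decls>: add FIRST([ <decls>) = { [ }.
In <decls> → <cond> <expr>: <expr> is at the end, add FOLLOW(<decls>) = { ), [, int }.
Union: FOLLOW(<expr>) = { ), [, int }.

{ ), [, int }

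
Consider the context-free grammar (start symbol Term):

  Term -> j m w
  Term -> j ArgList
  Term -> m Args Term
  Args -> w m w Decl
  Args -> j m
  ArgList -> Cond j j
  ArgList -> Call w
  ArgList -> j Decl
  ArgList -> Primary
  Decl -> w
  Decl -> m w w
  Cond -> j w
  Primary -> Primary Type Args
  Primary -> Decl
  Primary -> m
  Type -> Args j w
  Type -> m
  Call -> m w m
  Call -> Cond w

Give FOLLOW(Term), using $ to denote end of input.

{ $ }

Term is the start symbol, so $ ∈ FOLLOW(Term).
In Term -> m Args Term: Term is at the end, add FOLLOW(Term) = { $ }.
Union: FOLLOW(Term) = { $ }.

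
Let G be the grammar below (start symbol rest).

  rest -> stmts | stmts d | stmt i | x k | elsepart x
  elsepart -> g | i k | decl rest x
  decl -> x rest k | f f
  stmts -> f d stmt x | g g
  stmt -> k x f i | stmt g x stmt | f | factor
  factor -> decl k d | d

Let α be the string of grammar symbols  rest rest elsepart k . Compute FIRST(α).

Add FIRST(rest) = { d, f, g, i, k, x }; rest is not nullable, stop.

{ d, f, g, i, k, x }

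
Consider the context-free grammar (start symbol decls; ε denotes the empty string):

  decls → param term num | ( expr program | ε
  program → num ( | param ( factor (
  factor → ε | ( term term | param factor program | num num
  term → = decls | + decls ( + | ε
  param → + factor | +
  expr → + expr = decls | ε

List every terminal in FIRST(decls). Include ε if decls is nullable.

From decls → param term num: add FIRST(param) = { + }.
decls → ( expr program contributes {(}.
decls → ε contributes ε.
Union: FIRST(decls) = { (, +, ε }.

{ (, +, ε }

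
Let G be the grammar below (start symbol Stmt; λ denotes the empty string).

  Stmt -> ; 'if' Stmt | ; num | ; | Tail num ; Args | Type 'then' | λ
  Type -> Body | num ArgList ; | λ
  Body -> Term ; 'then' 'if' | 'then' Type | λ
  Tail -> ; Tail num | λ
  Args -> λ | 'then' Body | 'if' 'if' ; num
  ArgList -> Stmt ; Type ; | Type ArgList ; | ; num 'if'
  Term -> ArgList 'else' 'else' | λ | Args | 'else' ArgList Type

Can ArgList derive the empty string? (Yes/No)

No

Nullable nonterminals: Args, Body, Stmt, Tail, Term, Type.
No production of ArgList has an RHS whose symbols are all nullable, so ArgList is not nullable.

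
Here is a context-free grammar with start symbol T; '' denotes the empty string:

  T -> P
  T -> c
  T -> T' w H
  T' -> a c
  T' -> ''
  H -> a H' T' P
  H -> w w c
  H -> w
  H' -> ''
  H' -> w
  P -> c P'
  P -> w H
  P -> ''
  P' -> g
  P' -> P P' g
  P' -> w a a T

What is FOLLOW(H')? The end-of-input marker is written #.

In H -> a H' T' P: add FIRST(T' P)\{''} = { a, c, w }.
  Since T' P is nullable, also add FOLLOW(H) = { #, c, g, w }.
Union: FOLLOW(H') = { #, a, c, g, w }.

{ #, a, c, g, w }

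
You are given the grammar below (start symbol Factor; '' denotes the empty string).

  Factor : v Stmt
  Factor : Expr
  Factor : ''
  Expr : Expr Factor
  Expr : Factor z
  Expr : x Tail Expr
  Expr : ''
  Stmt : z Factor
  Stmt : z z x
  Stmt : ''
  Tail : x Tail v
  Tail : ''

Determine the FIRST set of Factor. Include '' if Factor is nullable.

{ v, x, z, '' }

Factor : v Stmt contributes {v}.
From Factor : Expr: add FIRST(Expr) = { v, x, z, '' } (including '' since Expr is nullable).
Factor : '' contributes ''.
Union: FIRST(Factor) = { v, x, z, '' }.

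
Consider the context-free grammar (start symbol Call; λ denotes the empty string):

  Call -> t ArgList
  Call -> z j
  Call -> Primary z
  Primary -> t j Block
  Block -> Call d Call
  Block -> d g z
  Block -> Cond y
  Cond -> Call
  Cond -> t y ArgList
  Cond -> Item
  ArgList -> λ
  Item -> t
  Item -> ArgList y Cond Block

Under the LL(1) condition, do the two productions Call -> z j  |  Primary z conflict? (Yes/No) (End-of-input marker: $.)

FIRST(z j) = { z } and FIRST(Primary z) = { t }.
The FIRST sets are disjoint and neither alternative is nullable — no conflict.

No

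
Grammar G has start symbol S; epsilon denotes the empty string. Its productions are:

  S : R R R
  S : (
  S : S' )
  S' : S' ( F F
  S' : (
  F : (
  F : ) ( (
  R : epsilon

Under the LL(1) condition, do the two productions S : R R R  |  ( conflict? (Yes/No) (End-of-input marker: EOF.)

No

FIRST(R R R) = { epsilon } and FIRST(() = { ( }.
The first is nullable but FOLLOW(S) = { EOF } is disjoint from FIRST of the second.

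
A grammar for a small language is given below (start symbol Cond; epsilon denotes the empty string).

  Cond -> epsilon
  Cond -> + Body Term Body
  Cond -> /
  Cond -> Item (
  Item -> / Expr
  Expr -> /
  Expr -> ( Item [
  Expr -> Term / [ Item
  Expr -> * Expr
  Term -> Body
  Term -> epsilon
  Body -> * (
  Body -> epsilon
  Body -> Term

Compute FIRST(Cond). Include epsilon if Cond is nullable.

Cond -> epsilon contributes epsilon.
Cond -> + Body Term Body contributes {+}.
Cond -> / contributes {/}.
From Cond -> Item (: add FIRST(Item) = { / }.
Union: FIRST(Cond) = { +, /, epsilon }.

{ +, /, epsilon }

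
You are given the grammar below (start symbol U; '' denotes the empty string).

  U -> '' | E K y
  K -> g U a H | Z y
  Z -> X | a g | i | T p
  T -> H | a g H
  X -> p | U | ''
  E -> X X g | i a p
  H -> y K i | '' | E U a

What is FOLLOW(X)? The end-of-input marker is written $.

{ g, i, p, y }

In Z -> X: X is at the end, add FOLLOW(Z) = { y }.
In E -> X X g: add FIRST(X g) = { g, i, p }.
In E -> X X g: add FIRST(g) = { g }.
Union: FOLLOW(X) = { g, i, p, y }.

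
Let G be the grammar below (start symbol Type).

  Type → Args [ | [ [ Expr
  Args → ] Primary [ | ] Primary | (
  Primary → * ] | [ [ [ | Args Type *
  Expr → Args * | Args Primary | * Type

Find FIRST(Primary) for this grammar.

Primary → * ] contributes {*}.
Primary → [ [ [ contributes {[}.
From Primary → Args Type *: add FIRST(Args) = { (, ] }.
Union: FIRST(Primary) = { (, *, [, ] }.

{ (, *, [, ] }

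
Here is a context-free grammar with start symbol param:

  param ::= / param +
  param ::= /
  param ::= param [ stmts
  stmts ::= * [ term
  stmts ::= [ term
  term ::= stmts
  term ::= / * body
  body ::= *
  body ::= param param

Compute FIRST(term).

From term ::= stmts: add FIRST(stmts) = { *, [ }.
term ::= / * body contributes {/}.
Union: FIRST(term) = { *, /, [ }.

{ *, /, [ }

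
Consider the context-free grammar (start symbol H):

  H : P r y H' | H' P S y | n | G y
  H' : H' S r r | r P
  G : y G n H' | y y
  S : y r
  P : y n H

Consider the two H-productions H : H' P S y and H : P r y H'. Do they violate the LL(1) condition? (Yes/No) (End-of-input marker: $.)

No

FIRST(H' P S y) = { r } and FIRST(P r y H') = { y }.
The FIRST sets are disjoint and neither alternative is nullable — no conflict.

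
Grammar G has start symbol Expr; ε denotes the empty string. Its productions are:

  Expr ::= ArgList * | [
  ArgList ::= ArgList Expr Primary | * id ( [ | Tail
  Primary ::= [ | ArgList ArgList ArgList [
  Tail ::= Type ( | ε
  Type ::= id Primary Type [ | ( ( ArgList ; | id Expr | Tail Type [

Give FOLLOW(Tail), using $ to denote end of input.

{ (, *, ;, [, id }

In ArgList ::= Tail: Tail is at the end, add FOLLOW(ArgList) = { (, *, ;, [, id }.
In Type ::= Tail Type [: add FIRST(Type [) = { (, id }.
Union: FOLLOW(Tail) = { (, *, ;, [, id }.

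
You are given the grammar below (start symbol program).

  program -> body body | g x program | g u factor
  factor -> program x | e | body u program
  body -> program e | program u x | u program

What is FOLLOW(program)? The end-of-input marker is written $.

program is the start symbol, so $ ∈ FOLLOW(program).
In program -> g x program: program is at the end, add FOLLOW(program) = { $, e, g, u, x }.
In factor -> program x: add FIRST(x) = { x }.
In factor -> body u program: program is at the end, add FOLLOW(factor) = { $, e, g, u, x }.
In body -> program e: add FIRST(e) = { e }.
In body -> program u x: add FIRST(u x) = { u }.
In body -> u program: program is at the end, add FOLLOW(body) = { $, e, g, u, x }.
Union: FOLLOW(program) = { $, e, g, u, x }.

{ $, e, g, u, x }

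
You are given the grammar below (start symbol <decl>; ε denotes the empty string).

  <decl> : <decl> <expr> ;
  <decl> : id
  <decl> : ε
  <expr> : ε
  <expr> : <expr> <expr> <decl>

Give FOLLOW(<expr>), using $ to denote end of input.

{ ;, id }

In <decl> : <decl> <expr> ;: add FIRST(;) = { ; }.
In <expr> : <expr> <expr> <decl>: add FIRST(<expr> <decl>)\{ε} = { ;, id }.
  Since <expr> <decl> is nullable, also add FOLLOW(<expr>) = { ;, id }.
In <expr> : <expr> <expr> <decl>: add FIRST(<decl>)\{ε} = { ;, id }.
  Since <decl> is nullable, also add FOLLOW(<expr>) = { ;, id }.
Union: FOLLOW(<expr>) = { ;, id }.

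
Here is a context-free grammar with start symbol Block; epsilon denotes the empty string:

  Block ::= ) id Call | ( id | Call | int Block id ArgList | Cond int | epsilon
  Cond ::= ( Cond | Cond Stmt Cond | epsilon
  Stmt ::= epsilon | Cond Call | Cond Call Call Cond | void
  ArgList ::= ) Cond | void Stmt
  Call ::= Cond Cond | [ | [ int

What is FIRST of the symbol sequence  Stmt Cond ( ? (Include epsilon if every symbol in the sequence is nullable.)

{ (, [, void }

Add FIRST(Stmt)\{epsilon} = { (, [, void }; Stmt is nullable, continue.
Add FIRST(Cond)\{epsilon} = { (, [, void }; Cond is nullable, continue.
( is a terminal; add {(} and stop.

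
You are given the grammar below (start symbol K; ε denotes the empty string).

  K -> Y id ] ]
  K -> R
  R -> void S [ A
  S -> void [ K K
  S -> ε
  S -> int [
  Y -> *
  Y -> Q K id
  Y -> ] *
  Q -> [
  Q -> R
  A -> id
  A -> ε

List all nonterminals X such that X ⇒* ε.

Directly nullable (have an ε-production): S, A.
No other nonterminal has a production whose RHS symbols are all nullable.

{ A, S }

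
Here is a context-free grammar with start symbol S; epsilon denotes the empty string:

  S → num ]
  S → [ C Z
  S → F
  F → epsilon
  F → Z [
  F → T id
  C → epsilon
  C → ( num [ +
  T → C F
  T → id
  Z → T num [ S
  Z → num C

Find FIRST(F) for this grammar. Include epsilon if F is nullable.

F → epsilon contributes epsilon.
From F → Z [: add FIRST(Z) = { (, id, num }.
From F → T id: T nullable, take FIRST(T) ∪ {id} = { (, id, num }.
Union: FIRST(F) = { (, id, num, epsilon }.

{ (, id, num, epsilon }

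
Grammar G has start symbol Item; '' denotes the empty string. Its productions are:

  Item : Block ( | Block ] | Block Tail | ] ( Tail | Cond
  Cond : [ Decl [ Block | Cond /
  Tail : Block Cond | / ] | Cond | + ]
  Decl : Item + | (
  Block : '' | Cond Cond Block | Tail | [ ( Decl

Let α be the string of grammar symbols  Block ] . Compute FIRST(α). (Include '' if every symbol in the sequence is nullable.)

{ +, /, [, ] }

Add FIRST(Block)\{''} = { +, /, [ }; Block is nullable, continue.
] is a terminal; add {]} and stop.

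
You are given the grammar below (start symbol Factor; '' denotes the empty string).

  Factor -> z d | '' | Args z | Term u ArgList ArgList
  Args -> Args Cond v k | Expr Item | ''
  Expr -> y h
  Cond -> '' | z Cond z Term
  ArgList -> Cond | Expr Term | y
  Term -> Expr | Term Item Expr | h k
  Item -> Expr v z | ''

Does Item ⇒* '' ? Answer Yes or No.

Yes

Item has an ''-production, so Item ⇒ ''.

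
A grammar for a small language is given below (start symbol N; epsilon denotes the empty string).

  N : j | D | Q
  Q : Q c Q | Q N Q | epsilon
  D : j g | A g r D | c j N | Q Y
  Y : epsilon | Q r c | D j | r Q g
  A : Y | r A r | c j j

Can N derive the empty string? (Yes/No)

N : D and each of D is nullable, so N ⇒* epsilon.

Yes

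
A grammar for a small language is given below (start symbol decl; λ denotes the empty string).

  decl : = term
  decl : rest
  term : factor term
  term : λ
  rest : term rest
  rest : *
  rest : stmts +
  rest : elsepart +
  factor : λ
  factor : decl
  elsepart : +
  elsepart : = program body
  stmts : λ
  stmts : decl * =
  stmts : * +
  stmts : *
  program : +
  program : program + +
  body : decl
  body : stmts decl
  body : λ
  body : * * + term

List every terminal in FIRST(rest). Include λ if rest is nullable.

{ *, +, = }

From rest : term rest: term nullable, take FIRST(term) ∪ FIRST(rest) = { *, +, = }.
rest : * contributes {*}.
From rest : stmts +: stmts nullable, take FIRST(stmts) ∪ {+} = { *, +, = }.
From rest : elsepart +: add FIRST(elsepart) = { +, = }.
Union: FIRST(rest) = { *, +, = }.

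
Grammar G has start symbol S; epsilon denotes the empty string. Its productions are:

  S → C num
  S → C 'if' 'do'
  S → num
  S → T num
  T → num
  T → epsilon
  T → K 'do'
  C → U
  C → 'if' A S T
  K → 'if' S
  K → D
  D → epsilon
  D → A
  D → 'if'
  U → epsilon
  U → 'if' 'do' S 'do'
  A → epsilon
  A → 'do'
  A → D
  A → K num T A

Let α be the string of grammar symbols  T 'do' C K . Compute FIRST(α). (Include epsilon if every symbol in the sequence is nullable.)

{ 'do', 'if', num }

Add FIRST(T)\{epsilon} = { 'do', 'if', num }; T is nullable, continue.
'do' is a terminal; add {'do'} and stop.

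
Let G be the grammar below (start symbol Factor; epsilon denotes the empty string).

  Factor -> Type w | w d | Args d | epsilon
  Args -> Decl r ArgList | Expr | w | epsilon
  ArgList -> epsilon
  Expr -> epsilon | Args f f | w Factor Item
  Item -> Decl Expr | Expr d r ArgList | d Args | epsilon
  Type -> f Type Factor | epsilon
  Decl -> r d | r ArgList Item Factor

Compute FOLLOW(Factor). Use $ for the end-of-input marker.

{ $, d, f, r, w }

Factor is the start symbol, so $ ∈ FOLLOW(Factor).
In Expr -> w Factor Item: add FIRST(Item)\{epsilon} = { d, f, r, w }.
  Since Item is nullable, also add FOLLOW(Expr) = { d, f, r, w }.
In Type -> f Type Factor: Factor is at the end, add FOLLOW(Type) = { d, f, r, w }.
In Decl -> r ArgList Item Factor: Factor is at the end, add FOLLOW(Decl) = { d, f, r, w }.
Union: FOLLOW(Factor) = { $, d, f, r, w }.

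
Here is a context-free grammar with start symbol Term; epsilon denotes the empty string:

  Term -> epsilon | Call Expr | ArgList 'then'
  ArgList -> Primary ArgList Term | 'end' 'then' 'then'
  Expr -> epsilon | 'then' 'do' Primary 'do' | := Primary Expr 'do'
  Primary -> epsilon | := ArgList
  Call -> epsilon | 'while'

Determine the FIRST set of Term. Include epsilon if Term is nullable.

{ 'end', 'then', 'while', :=, epsilon }

Term -> epsilon contributes epsilon.
From Term -> Call Expr: Call, Expr nullable, take FIRST(Call) ∪ FIRST(Expr) = { 'then', 'while', := }; also epsilon since the whole RHS is nullable.
From Term -> ArgList 'then': add FIRST(ArgList) = { 'end', := }.
Union: FIRST(Term) = { 'end', 'then', 'while', :=, epsilon }.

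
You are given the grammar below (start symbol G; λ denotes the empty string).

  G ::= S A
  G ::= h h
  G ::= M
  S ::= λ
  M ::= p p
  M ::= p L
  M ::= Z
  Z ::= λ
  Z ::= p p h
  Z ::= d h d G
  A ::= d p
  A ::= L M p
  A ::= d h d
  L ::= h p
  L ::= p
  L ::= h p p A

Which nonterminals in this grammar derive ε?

Directly nullable (have an λ-production): S, Z.
G ::= M with every symbol nullable, so G is nullable.
M ::= Z with every symbol nullable, so M is nullable.
No other nonterminal has a production whose RHS symbols are all nullable.

{ G, M, S, Z }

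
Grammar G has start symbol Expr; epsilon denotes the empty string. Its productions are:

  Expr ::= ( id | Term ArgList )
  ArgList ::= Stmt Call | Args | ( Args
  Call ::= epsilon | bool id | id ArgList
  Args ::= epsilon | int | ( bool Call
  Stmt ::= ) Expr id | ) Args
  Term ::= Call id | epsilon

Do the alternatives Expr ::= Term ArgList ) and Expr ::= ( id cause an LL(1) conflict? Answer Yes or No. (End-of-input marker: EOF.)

FIRST(Term ArgList )) = { (, ), bool, id, int } and FIRST(( id) = { ( }.
Both contain (, so the two alternatives are not disjoint — LL(1) conflict.

Yes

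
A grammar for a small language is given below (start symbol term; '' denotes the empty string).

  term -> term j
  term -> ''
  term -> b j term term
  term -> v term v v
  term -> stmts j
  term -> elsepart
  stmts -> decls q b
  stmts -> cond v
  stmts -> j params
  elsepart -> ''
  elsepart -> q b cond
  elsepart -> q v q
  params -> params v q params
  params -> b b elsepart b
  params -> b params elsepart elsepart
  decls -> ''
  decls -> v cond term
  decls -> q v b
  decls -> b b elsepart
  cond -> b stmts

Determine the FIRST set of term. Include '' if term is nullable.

From term -> term j: term nullable, take FIRST(term) ∪ {j} = { b, j, q, v }.
term -> '' contributes ''.
term -> b j term term contributes {b}.
term -> v term v v contributes {v}.
From term -> stmts j: add FIRST(stmts) = { b, j, q, v }.
From term -> elsepart: add FIRST(elsepart) = { q, '' } (including '' since elsepart is nullable).
Union: FIRST(term) = { b, j, q, v, '' }.

{ b, j, q, v, '' }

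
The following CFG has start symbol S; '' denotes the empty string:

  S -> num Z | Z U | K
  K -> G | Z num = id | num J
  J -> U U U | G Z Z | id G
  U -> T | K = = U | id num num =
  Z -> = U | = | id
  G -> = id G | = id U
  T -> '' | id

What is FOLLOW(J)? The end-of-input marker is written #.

In K -> num J: J is at the end, add FOLLOW(K) = { #, = }.
Union: FOLLOW(J) = { #, = }.

{ #, = }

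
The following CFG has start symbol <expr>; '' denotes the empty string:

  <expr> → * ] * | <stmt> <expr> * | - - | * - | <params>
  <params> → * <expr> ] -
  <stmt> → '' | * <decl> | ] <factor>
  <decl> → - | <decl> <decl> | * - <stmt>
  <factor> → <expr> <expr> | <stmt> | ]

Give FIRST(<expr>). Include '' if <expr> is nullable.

{ *, -, ] }

<expr> → * ] * contributes {*}.
From <expr> → <stmt> <expr> *: <stmt> nullable, take FIRST(<stmt>) ∪ FIRST(<expr>) = { *, -, ] }.
<expr> → - - contributes {-}.
<expr> → * - contributes {*}.
From <expr> → <params>: add FIRST(<params>) = { * }.
Union: FIRST(<expr>) = { *, -, ] }.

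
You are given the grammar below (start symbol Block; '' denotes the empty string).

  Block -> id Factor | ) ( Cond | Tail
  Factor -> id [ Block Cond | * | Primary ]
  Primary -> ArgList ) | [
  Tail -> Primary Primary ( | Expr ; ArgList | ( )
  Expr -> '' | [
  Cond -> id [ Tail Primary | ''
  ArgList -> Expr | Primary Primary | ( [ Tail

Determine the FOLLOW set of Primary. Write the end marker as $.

{ $, (, ), [, ], id }

In Factor -> Primary ]: add FIRST(]) = { ] }.
In Tail -> Primary Primary (: add FIRST(Primary () = { (, ), [ }.
In Tail -> Primary Primary (: add FIRST(() = { ( }.
In Cond -> id [ Tail Primary: Primary is at the end, add FOLLOW(Cond) = { $, id }.
In ArgList -> Primary Primary: add FIRST(Primary) = { (, ), [ }.
In ArgList -> Primary Primary: Primary is at the end, add FOLLOW(ArgList) = { $, (, ), [, id }.
Union: FOLLOW(Primary) = { $, (, ), [, ], id }.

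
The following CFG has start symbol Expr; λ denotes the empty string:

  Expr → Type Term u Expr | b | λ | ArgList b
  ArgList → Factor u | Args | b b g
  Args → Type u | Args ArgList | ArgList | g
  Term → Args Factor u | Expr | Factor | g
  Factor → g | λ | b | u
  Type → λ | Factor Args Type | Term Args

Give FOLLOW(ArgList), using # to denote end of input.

{ b, g, u }

In Expr → ArgList b: add FIRST(b) = { b }.
In Args → Args ArgList: ArgList is at the end, add FOLLOW(Args) = { b, g, u }.
In Args → ArgList: ArgList is at the end, add FOLLOW(Args) = { b, g, u }.
Union: FOLLOW(ArgList) = { b, g, u }.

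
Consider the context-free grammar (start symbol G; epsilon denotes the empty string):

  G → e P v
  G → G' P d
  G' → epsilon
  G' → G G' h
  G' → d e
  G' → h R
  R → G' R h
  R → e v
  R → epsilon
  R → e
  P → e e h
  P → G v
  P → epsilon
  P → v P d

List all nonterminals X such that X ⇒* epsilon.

{ G', P, R }

Directly nullable (have an epsilon-production): G', R, P.
No other nonterminal has a production whose RHS symbols are all nullable.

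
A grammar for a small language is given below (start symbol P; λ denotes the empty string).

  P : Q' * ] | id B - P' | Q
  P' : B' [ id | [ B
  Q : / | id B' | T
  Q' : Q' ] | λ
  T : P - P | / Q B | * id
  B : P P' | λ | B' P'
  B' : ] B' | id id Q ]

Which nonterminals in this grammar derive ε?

{ B, Q' }

Directly nullable (have an λ-production): Q', B.
No other nonterminal has a production whose RHS symbols are all nullable.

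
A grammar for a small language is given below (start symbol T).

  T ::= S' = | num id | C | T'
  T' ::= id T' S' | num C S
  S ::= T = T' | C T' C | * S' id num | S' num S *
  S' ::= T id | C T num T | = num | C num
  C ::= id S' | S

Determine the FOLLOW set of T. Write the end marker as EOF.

{ EOF, *, =, id, num }

T is the start symbol, so EOF ∈ FOLLOW(T).
In S ::= T = T': add FIRST(= T') = { = }.
In S' ::= T id: add FIRST(id) = { id }.
In S' ::= C T num T: add FIRST(num T) = { num }.
In S' ::= C T num T: T is at the end, add FOLLOW(S') = { EOF, *, =, id, num }.
Union: FOLLOW(T) = { EOF, *, =, id, num }.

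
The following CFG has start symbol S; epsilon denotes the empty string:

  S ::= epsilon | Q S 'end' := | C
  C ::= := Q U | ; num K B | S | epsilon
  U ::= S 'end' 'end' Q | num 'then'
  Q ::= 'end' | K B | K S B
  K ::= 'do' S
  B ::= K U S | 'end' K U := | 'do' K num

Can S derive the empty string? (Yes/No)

Yes

S has an epsilon-production, so S ⇒ epsilon.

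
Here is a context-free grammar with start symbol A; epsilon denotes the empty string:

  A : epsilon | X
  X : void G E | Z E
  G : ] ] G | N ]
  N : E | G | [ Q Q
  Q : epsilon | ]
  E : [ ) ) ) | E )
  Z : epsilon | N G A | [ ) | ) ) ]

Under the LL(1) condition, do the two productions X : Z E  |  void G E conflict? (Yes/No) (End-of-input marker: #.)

FIRST(Z E) = { ), [, ] } and FIRST(void G E) = { void }.
The FIRST sets are disjoint and neither alternative is nullable — no conflict.

No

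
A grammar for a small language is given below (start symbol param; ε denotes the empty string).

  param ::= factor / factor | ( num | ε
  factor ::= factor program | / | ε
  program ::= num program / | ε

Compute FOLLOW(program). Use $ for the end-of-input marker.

In factor ::= factor program: program is at the end, add FOLLOW(factor) = { $, /, num }.
In program ::= num program /: add FIRST(/) = { / }.
Union: FOLLOW(program) = { $, /, num }.

{ $, /, num }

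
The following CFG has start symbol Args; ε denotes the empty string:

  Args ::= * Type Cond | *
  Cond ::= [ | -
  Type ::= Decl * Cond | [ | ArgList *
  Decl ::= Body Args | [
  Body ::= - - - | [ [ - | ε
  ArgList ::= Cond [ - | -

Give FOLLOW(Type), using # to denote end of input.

In Args ::= * Type Cond: add FIRST(Cond) = { -, [ }.
Union: FOLLOW(Type) = { -, [ }.

{ -, [ }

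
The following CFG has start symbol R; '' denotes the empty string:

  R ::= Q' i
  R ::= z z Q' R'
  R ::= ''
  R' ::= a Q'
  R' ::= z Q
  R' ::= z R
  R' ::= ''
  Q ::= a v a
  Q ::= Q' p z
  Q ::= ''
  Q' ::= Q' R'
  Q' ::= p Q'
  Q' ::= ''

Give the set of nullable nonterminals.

{ Q, Q', R, R' }

Directly nullable (have an ''-production): R, R', Q, Q'.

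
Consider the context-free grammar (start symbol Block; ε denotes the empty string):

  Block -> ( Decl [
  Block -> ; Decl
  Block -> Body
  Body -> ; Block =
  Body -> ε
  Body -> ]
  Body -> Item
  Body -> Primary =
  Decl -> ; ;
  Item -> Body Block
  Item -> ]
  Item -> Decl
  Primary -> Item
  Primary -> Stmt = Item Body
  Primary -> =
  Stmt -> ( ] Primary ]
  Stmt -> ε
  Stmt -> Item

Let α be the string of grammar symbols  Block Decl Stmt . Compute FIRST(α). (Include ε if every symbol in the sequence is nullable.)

Add FIRST(Block)\{ε} = { (, ;, =, ] }; Block is nullable, continue.
Add FIRST(Decl) = { ; }; Decl is not nullable, stop.

{ (, ;, =, ] }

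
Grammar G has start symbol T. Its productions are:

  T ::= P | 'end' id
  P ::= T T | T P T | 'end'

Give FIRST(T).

From T ::= P: add FIRST(P) = { 'end' }.
T ::= 'end' id contributes {'end'}.
Union: FIRST(T) = { 'end' }.

{ 'end' }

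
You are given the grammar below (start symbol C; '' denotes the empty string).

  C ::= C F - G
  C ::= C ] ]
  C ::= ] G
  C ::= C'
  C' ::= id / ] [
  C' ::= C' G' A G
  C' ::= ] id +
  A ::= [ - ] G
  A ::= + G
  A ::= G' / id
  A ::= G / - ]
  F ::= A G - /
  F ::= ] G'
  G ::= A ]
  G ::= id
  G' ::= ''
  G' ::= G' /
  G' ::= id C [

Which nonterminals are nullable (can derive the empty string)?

{ G' }

Directly nullable (have an ''-production): G'.
No other nonterminal has a production whose RHS symbols are all nullable.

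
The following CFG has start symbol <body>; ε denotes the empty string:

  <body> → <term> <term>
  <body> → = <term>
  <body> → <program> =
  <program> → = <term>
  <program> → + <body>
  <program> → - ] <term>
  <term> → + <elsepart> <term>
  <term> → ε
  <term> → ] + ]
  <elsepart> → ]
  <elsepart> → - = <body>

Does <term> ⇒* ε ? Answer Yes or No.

Yes

<term> has an ε-production, so <term> ⇒ ε.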